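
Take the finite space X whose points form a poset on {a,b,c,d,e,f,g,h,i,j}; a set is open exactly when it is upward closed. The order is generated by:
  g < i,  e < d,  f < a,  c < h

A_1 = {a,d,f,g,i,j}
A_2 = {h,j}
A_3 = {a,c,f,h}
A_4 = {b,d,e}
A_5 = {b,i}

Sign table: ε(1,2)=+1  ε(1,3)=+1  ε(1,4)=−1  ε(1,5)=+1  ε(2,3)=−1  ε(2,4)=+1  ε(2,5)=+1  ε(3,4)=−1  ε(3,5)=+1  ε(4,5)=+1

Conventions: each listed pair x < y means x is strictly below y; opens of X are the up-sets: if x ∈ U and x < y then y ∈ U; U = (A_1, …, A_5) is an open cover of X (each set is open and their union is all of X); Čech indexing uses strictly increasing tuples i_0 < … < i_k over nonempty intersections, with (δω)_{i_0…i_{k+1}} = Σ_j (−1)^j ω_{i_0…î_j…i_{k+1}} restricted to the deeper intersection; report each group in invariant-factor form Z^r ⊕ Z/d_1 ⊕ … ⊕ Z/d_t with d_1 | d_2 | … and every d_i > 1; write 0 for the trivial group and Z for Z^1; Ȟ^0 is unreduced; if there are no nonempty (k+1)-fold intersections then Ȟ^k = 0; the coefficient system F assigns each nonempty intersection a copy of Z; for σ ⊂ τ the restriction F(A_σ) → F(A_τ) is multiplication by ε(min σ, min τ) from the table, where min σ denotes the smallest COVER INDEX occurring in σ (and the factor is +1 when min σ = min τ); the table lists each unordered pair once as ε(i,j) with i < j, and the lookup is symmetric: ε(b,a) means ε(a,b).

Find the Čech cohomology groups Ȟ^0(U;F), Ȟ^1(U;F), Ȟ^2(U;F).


nerve simplices:
  A12={j} A13={a,f} A14={d} A15={i} A23={h} A45={b}
C dims 5,6; δ0: rk 5, SNF 1^4·2
degree 0: 5−5−0 = 0 → Ȟ^0 ≅ 0
degree 1: 6−0−5 = 1 plus torsion [2] → Ȟ^1 ≅ Z ⊕ Z/2
degree 2: 0−0−0 = 0 → Ȟ^2 ≅ 0

Ȟ^0 = 0; Ȟ^1 = Z ⊕ Z/2; Ȟ^2 = 0


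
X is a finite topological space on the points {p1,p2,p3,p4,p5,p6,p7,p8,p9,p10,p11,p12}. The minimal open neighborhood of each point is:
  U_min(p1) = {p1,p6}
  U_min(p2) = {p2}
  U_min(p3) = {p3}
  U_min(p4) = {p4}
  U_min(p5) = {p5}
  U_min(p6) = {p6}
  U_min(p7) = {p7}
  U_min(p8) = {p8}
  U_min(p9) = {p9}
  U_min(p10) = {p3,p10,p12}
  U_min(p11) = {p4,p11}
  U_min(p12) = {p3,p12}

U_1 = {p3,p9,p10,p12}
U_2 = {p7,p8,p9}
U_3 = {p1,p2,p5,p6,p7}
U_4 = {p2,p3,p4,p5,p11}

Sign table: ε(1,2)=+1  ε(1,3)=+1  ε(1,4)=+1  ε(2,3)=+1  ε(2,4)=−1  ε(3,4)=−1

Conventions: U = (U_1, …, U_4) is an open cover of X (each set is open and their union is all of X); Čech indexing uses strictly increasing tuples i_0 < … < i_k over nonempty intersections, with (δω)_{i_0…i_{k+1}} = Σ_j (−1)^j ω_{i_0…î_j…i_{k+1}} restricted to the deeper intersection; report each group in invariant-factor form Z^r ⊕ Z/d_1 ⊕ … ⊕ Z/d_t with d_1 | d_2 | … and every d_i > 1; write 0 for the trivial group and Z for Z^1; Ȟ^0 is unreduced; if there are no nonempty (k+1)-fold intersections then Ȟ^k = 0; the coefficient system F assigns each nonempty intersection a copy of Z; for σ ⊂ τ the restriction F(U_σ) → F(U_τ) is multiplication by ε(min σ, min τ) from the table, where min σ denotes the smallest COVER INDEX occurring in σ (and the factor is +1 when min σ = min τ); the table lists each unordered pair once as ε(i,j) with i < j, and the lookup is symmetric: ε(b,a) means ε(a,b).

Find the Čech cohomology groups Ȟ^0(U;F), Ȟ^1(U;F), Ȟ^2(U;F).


Ȟ^0(U;F) ≅ 0,  Ȟ^1(U;F) ≅ Z/2,  Ȟ^2(U;F) ≅ 0

nonempty overlaps:
  U12={p9} U14={p3} U23={p7} U34={p2,p5}
C dims 4,4; δ0: rk 4, SNF 1^3·2
degree 0: 4−4−0 = 0 → Ȟ^0 ≅ 0
degree 1: 4−0−4 = 0 plus torsion [2] → Ȟ^1 ≅ Z/2
degree 2: 0−0−0 = 0 → Ȟ^2 ≅ 0


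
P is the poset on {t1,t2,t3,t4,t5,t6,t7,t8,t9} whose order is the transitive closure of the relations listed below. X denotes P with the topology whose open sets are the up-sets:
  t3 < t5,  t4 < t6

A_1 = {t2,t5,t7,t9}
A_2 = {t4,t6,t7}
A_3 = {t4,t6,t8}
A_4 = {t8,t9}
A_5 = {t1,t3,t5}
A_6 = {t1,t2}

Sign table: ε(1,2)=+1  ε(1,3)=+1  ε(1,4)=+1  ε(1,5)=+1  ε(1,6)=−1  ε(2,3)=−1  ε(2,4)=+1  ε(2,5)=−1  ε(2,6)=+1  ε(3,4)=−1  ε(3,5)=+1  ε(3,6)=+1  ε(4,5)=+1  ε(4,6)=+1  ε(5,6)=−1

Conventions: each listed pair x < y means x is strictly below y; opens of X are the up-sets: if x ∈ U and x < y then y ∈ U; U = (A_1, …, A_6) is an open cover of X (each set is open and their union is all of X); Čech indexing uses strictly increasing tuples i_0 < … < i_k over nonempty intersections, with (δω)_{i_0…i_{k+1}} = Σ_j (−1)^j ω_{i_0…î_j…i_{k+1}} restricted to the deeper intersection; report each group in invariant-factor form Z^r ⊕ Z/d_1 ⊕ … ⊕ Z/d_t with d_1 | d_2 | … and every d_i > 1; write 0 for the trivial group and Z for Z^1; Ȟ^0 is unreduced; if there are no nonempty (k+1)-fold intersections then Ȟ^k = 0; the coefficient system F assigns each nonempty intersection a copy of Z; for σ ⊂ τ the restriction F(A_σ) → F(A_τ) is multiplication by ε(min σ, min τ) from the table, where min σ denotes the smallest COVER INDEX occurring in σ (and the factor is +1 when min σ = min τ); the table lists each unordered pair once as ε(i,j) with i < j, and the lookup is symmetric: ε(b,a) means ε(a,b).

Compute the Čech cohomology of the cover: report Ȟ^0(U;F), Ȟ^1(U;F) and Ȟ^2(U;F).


Ȟ^0 = Z; Ȟ^1 = Z^2; Ȟ^2 = 0

intersection data:
  A12={t7} A14={t9} A15={t5} A16={t2} A23={t4,t6} A34={t8} A56={t1}
C dims 6,7; δ0: rk 5, SNF 1^5
Ȟ^0 = (6 − 5) − 0 = 1, so Ȟ^0 ≅ Z
Ȟ^1 = (7 − 0) − 5 = 2, so Ȟ^1 ≅ Z^2
Ȟ^2 = (0 − 0) − 0 = 0, so Ȟ^2 ≅ 0


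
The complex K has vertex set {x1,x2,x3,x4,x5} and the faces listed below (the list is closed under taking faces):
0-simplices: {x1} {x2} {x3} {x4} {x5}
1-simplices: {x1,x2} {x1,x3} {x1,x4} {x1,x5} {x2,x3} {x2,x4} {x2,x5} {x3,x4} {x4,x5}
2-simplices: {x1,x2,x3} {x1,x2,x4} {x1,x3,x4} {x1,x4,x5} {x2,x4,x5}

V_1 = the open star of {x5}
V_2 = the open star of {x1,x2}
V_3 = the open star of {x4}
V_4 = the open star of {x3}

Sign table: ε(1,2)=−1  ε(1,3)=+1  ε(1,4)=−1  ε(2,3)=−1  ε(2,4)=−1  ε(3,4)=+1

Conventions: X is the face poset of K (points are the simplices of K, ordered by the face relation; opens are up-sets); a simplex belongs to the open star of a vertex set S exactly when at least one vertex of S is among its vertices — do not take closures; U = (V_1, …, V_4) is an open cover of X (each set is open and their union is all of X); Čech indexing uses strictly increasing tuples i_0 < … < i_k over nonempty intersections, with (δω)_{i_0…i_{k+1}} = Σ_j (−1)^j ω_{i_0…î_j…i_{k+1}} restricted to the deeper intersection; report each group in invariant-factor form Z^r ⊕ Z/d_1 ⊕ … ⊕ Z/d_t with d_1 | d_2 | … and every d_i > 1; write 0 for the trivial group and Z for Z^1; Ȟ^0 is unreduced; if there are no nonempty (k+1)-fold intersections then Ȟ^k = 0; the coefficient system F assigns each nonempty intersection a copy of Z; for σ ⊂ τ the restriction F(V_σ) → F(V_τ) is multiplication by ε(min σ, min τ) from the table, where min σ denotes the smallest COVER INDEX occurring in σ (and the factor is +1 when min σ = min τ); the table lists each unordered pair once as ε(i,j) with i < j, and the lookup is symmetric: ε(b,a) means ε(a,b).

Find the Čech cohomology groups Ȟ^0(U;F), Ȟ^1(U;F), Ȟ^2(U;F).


nonempty intersections:
  V1={{x5},{x1,x5},{x2,x5},{x4,x5},{x1,x4,x5},{x2,x4,x5}} V2={{x1},{x2},{x1,x2},{x1,x3},{x1,x4},{x1,x5},{x2,x3},{x2,x4},{x2,x5},{x1,x2,x3},{x1,x2,x4},{x1,x3,x4},{x1,x4,x5},{x2,x4,x5}} V3={{x4},{x1,x4},{x2,x4},{x3,x4},{x4,x5},{x1,x2,x4},{x1,x3,x4},{x1,x4,x5},{x2,x4,x5}} V4={{x3},{x1,x3},{x2,x3},{x3,x4},{x1,x2,x3},{x1,x3,x4}}
  V12={{x1,x5},{x2,x5},{x1,x4,x5},{x2,x4,x5}} V13={{x4,x5},{x1,x4,x5},{x2,x4,x5}} V23={{x1,x4},{x2,x4},{x1,x2,x4},{x1,x3,x4},{x1,x4,x5},{x2,x4,x5}} V24={{x1,x3},{x2,x3},{x1,x2,x3},{x1,x3,x4}} V34={{x3,x4},{x1,x3,x4}}
  V123={{x1,x4,x5},{x2,x4,x5}} V234={{x1,x3,x4}}
C dims 4,5,2; δ0: rk 3, SNF 1^3; δ1: rk 2, SNF 1^2
Ȟ^0: (4−3)−0=1 ⇒ Z
Ȟ^1: (5−2)−3=0 ⇒ 0
Ȟ^2: (2−0)−2=0 ⇒ 0

Ȟ^0(U;F) ≅ Z; Ȟ^1(U;F) ≅ 0; Ȟ^2(U;F) ≅ 0


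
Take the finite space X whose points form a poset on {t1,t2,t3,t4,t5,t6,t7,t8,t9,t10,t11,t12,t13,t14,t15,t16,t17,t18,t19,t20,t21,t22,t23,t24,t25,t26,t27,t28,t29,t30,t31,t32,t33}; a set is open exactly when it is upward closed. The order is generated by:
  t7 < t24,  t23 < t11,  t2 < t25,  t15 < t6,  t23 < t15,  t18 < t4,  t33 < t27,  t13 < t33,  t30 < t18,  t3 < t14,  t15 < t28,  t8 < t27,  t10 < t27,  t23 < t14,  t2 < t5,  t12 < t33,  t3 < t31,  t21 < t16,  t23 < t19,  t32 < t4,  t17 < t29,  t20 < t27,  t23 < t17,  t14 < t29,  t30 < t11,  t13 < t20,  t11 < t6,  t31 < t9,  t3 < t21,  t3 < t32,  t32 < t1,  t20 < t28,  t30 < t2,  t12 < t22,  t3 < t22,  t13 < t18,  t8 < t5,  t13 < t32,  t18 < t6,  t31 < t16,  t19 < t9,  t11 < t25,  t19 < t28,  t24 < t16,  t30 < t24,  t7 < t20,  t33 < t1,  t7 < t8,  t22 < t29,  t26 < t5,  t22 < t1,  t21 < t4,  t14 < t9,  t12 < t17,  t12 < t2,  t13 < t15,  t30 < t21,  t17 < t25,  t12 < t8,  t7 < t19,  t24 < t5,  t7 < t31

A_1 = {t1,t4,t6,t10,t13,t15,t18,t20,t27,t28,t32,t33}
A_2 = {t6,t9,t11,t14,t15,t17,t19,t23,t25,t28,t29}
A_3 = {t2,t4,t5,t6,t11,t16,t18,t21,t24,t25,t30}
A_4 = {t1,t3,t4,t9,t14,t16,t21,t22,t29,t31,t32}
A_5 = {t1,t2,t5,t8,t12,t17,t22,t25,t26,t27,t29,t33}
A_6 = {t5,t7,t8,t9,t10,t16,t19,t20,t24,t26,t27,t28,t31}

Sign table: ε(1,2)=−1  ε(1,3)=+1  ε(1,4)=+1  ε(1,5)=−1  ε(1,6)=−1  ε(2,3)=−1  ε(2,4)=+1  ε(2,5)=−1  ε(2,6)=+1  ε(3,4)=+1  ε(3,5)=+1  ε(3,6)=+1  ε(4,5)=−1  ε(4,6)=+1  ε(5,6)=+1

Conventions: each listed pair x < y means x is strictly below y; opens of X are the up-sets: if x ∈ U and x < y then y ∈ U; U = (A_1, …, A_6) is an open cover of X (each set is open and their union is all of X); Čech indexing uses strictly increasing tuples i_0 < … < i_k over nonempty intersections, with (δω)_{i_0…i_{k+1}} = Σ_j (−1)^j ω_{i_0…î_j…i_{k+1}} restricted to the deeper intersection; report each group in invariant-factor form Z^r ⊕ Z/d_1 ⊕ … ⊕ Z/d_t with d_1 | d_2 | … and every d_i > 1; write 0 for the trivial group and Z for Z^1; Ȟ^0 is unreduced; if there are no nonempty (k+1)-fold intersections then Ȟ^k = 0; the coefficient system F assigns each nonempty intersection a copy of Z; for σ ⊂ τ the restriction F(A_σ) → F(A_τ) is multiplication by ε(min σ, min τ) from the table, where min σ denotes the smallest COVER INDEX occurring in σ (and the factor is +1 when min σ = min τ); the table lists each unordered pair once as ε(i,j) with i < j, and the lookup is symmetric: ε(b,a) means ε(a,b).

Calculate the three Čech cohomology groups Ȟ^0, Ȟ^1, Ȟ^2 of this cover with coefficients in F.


Ȟ^0 = 0, Ȟ^1 = Z/2 and Ȟ^2 = Z

intersection data:
  A12={t6,t15,t28} A13={t4,t6,t18} A14={t1,t4,t32} A15={t1,t27,t33} A16={t10,t20,t27,t28} A23={t6,t11,t25} A24={t9,t14,t29} A25={t17,t25,t29} A26={t9,t19,t28} A34={t4,t16,t21} A35={t2,t5,t25} A36={t5,t16,t24} A45={t1,t22,t29} A46={t9,t16,t31} A56={t5,t8,t26,t27}
  A123={t6} A126={t28} A134={t4} A145={t1} A156={t27} A235={t25} A245={t29} A246={t9} A346={t16} A356={t5}
C dims 6,15,10; δ0: rk 6, SNF 1^5·2; δ1: rk 9, SNF 1^9
Ȟ^0 = (6 − 6) − 0 = 0, so Ȟ^0 ≅ 0
Ȟ^1 = (15 − 9) − 6 = 0 plus torsion [2], so Ȟ^1 ≅ Z/2
Ȟ^2 = (10 − 0) − 9 = 1, so Ȟ^2 ≅ Z


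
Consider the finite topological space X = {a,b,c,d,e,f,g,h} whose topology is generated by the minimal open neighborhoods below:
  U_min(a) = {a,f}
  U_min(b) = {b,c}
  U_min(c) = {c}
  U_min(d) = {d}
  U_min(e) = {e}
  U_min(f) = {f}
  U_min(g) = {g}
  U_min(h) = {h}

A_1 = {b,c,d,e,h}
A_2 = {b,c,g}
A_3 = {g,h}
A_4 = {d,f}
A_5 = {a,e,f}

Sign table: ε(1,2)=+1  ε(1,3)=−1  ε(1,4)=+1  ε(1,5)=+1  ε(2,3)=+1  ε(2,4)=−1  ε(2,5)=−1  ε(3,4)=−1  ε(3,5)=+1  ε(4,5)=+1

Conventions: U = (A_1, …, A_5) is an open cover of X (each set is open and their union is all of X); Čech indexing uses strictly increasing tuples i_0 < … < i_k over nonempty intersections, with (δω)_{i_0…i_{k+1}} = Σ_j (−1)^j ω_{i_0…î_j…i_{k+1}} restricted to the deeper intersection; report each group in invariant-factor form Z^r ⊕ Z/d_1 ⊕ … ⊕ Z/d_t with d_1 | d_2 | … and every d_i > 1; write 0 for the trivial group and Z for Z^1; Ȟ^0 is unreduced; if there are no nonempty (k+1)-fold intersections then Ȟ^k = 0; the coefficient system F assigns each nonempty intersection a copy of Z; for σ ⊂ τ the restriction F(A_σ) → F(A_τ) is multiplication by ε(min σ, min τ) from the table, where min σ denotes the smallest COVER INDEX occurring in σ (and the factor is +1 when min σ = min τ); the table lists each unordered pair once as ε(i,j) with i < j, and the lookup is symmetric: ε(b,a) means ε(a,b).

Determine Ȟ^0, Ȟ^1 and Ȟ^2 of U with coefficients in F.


nonempty intersections:
  A12={b,c} A13={h} A14={d} A15={e} A23={g} A45={f}
C dims 5,6; δ0: rk 5, SNF 1^4·2
Ȟ^0: (5−5)−0=0 ⇒ 0
Ȟ^1: (6−0)−5=1 plus torsion [2] ⇒ Z ⊕ Z/2
Ȟ^2: (0−0)−0=0 ⇒ 0

Ȟ^0(U;F) ≅ 0; Ȟ^1(U;F) ≅ Z ⊕ Z/2; Ȟ^2(U;F) ≅ 0


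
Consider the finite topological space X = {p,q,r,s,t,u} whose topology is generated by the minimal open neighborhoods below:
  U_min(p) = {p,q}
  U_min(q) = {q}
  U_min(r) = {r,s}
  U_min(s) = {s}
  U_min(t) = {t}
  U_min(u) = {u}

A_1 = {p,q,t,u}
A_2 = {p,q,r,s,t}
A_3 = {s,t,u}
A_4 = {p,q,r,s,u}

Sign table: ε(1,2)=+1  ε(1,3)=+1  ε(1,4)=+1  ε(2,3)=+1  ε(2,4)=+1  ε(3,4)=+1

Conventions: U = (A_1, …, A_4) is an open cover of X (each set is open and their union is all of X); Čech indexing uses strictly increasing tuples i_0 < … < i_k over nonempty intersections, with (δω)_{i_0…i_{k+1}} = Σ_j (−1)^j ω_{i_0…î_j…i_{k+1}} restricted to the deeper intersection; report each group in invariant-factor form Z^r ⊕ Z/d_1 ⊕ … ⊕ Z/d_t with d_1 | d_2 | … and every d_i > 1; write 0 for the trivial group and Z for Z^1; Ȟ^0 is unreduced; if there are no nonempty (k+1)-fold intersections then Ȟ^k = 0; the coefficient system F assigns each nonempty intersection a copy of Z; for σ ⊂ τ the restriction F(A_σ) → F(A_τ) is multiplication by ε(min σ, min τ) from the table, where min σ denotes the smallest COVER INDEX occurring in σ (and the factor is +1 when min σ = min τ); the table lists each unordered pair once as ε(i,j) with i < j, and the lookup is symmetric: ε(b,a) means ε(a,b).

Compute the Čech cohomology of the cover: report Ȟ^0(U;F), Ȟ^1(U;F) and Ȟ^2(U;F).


intersection data:
  A12={p,q,t} A13={t,u} A14={p,q,u} A23={s,t} A24={p,q,r,s} A34={s,u}
  A123={t} A124={p,q} A134={u} A234={s}
C dims 4,6,4; δ0: rk 3, SNF 1^3; δ1: rk 3, SNF 1^3
Ȟ^0 = (4 − 3) − 0 = 1, so Ȟ^0 ≅ Z
Ȟ^1 = (6 − 3) − 3 = 0, so Ȟ^1 ≅ 0
Ȟ^2 = (4 − 0) − 3 = 1, so Ȟ^2 ≅ Z

Ȟ^0(U;F) ≅ Z,  Ȟ^1(U;F) ≅ 0,  Ȟ^2(U;F) ≅ Z


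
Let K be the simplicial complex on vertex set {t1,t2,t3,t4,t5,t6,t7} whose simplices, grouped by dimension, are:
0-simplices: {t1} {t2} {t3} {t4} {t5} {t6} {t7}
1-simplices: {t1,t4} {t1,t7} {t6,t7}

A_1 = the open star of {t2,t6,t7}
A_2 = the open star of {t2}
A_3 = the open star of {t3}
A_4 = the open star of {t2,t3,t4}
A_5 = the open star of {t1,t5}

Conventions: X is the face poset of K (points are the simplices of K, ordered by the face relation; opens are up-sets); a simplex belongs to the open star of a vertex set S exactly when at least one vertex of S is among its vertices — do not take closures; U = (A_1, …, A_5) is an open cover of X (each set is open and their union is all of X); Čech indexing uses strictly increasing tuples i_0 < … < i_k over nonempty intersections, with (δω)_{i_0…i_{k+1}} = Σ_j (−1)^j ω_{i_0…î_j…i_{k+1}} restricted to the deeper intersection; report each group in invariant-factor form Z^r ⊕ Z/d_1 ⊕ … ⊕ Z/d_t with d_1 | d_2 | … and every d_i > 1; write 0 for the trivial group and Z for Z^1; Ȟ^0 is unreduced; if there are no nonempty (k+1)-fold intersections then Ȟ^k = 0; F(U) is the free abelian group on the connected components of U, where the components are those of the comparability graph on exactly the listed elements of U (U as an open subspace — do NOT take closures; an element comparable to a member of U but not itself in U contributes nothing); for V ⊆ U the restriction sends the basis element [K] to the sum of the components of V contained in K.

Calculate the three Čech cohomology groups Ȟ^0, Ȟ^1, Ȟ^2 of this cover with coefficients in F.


intersection data:
  A1={{t2},{t6},{t7},{t1,t7},{t6,t7}} A2={{t2}} A3={{t3}} A4={{t2},{t3},{t4},{t1,t4}} A5={{t1},{t5},{t1,t4},{t1,t7}}
  A12={{t2}} A14={{t2}} A15={{t1,t7}} A24={{t2}} A34={{t3}} A45={{t1,t4}}
  A124={{t2}}
components per intersection:
  A1: {{t2}} {{t6},{t7},{t1,t7},{t6,t7}}
  A2: {{t2}}
  A3: {{t3}}
  A4: {{t2}} {{t3}} {{t4},{t1,t4}}
  A5: {{t1},{t1,t4},{t1,t7}} {{t5}}
  A12: {{t2}}
  A14: {{t2}}
  A15: {{t1,t7}}
  A24: {{t2}}
  A34: {{t3}}
  A45: {{t1,t4}}
  A124: {{t2}}
C dims 9,6,1; δ0: rk 5, SNF 1^5; δ1: rk 1, SNF 1^1
Ȟ^0 = (9 − 5) − 0 = 4, so Ȟ^0 ≅ Z^4
Ȟ^1 = (6 − 1) − 5 = 0, so Ȟ^1 ≅ 0
Ȟ^2 = (1 − 0) − 1 = 0, so Ȟ^2 ≅ 0

Ȟ^0 ≅ Z^4, Ȟ^1 ≅ 0, Ȟ^2 ≅ 0


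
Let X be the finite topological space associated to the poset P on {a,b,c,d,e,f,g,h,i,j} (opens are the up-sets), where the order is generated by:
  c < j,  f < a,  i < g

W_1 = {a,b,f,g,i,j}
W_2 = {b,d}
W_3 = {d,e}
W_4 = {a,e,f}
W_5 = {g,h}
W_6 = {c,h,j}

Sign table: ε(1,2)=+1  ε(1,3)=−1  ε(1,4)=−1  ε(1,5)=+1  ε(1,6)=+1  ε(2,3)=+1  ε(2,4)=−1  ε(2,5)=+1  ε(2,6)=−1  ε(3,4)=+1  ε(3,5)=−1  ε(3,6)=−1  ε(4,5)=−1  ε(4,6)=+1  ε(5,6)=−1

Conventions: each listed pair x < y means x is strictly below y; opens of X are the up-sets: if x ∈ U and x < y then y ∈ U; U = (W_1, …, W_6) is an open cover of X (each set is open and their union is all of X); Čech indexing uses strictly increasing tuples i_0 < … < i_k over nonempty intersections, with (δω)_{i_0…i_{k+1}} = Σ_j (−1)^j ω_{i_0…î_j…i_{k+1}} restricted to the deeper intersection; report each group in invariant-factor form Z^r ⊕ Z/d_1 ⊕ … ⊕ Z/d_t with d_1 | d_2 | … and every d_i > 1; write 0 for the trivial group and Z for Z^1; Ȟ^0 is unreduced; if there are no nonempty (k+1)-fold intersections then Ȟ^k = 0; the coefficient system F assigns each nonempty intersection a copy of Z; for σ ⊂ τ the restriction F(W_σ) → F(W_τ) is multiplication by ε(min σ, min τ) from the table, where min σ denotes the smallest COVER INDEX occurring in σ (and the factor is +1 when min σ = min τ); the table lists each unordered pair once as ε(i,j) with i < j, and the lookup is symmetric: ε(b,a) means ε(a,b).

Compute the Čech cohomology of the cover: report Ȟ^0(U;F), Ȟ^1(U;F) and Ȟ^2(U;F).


intersection data:
  W12={b} W14={a,f} W15={g} W16={j} W23={d} W34={e} W56={h}
C dims 6,7; δ0: rk 6, SNF 1^5·2
Ȟ^0 = (6 − 6) − 0 = 0, so Ȟ^0 ≅ 0
Ȟ^1 = (7 − 0) − 6 = 1 plus torsion [2], so Ȟ^1 ≅ Z ⊕ Z/2
Ȟ^2 = (0 − 0) − 0 = 0, so Ȟ^2 ≅ 0

Ȟ^0(U;F) ≅ 0, Ȟ^1(U;F) ≅ Z ⊕ Z/2 and Ȟ^2(U;F) ≅ 0


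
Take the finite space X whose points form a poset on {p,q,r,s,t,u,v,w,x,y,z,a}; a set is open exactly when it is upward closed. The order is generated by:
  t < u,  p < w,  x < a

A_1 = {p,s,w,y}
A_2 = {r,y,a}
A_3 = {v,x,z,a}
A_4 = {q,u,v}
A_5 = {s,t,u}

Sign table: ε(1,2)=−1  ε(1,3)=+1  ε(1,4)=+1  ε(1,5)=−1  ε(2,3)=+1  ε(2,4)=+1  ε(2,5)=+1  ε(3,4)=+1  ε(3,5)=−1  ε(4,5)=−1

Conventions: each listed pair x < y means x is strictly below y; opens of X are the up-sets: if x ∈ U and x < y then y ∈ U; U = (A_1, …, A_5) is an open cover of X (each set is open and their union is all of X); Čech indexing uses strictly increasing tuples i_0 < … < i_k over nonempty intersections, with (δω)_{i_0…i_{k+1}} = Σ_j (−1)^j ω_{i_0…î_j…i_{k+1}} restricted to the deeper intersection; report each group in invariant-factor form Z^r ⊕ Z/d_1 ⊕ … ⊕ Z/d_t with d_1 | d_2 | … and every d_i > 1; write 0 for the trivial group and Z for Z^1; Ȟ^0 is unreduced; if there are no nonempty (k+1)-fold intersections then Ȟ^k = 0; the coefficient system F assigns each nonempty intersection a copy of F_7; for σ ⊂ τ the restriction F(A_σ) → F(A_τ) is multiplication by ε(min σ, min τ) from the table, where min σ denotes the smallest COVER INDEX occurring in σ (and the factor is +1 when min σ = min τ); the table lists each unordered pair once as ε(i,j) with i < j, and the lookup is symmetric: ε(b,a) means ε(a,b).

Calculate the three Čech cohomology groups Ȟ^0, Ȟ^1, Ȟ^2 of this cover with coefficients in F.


Ȟ^0 = 0, Ȟ^1 = 0 and Ȟ^2 = 0

nonempty overlaps:
  A12={y} A15={s} A23={a} A34={v} A45={u}
C dims 5,5; δ0: rk_F7 5
degree 0: 5−5−0 = 0 → Ȟ^0 ≅ 0
degree 1: 5−0−5 = 0 → Ȟ^1 ≅ 0
degree 2: 0−0−0 = 0 → Ȟ^2 ≅ 0


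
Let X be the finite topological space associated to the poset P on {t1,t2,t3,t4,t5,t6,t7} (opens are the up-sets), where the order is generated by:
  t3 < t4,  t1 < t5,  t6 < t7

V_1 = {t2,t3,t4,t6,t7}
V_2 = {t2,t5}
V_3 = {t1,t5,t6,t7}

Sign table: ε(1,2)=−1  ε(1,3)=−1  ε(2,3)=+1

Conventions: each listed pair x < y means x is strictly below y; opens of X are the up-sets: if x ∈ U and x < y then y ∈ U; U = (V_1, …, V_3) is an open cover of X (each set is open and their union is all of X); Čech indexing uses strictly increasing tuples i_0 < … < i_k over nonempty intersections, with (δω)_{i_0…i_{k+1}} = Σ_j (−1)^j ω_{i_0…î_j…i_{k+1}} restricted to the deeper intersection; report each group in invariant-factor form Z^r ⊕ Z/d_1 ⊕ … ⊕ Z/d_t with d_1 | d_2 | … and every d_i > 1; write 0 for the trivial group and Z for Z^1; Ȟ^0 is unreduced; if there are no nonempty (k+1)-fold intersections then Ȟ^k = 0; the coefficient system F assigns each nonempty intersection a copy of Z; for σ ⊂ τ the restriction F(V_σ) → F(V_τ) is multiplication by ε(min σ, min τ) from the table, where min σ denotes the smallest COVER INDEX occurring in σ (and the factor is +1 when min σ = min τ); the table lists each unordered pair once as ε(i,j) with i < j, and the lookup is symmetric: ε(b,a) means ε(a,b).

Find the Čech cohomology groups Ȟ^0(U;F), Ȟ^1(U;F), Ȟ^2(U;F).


Ȟ^0(U;F) ≅ Z,  Ȟ^1(U;F) ≅ Z,  Ȟ^2(U;F) ≅ 0

nerve of the cover:
  V12={t2} V13={t6,t7} V23={t5}
C dims 3,3; δ0: rk 2, SNF 1^2
Ȟ^0 = (3 − 2) − 0 = 1, so Ȟ^0 ≅ Z
Ȟ^1 = (3 − 0) − 2 = 1, so Ȟ^1 ≅ Z
Ȟ^2 = (0 − 0) − 0 = 0, so Ȟ^2 ≅ 0


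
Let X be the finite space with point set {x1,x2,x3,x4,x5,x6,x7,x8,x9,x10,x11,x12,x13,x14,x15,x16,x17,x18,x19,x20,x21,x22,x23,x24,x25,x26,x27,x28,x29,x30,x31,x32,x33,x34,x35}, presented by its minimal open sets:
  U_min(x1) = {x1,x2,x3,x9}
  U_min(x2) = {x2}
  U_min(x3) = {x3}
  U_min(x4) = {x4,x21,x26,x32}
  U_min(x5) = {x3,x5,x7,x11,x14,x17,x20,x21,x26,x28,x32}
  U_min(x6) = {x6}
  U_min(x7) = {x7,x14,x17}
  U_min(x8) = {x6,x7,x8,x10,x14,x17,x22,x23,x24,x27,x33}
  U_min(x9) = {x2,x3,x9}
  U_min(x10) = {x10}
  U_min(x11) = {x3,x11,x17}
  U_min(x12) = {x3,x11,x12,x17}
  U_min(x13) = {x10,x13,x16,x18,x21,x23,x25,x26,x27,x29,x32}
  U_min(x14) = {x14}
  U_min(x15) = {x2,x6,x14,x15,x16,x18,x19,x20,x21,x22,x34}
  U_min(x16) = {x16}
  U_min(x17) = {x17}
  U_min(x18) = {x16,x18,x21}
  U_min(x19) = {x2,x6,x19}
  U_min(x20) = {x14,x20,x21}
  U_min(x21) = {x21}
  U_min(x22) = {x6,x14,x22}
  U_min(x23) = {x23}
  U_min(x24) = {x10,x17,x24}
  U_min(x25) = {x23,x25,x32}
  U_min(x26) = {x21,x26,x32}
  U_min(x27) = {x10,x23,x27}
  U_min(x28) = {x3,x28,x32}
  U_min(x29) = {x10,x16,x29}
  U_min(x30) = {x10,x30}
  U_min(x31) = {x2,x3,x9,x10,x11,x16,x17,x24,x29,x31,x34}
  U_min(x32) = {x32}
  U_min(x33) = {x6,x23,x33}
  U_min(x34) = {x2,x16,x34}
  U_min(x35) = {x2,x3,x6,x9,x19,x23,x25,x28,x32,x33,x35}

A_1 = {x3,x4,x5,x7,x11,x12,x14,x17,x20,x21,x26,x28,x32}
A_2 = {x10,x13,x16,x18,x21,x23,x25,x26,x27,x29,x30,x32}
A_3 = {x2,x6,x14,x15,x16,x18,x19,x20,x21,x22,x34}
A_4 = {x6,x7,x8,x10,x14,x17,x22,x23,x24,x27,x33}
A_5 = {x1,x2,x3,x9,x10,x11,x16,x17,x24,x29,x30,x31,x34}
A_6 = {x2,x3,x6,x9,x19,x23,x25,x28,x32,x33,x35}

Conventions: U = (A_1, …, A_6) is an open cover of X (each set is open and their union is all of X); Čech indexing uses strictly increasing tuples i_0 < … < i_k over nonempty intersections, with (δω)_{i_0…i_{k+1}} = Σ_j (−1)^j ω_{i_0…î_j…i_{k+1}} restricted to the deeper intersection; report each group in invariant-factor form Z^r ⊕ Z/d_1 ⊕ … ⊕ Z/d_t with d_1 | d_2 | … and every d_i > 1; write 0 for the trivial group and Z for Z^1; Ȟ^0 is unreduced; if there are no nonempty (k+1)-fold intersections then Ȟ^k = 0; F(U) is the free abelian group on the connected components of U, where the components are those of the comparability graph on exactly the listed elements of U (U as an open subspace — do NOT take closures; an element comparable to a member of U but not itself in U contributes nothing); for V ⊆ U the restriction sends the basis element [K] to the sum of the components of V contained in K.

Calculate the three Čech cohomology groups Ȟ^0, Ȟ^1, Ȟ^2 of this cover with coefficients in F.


Ȟ^0 ≅ Z; Ȟ^1 ≅ 0; Ȟ^2 ≅ Z/2

nerve simplices:
  A12={x21,x26,x32} A13={x14,x20,x21} A14={x7,x14,x17} A15={x3,x11,x17} A16={x3,x28,x32} A23={x16,x18,x21} A24={x10,x23,x27} A25={x10,x16,x29,x30} A26={x23,x25,x32} A34={x6,x14,x22} A35={x2,x16,x34} A36={x2,x6,x19} A45={x10,x17,x24} A46={x6,x23,x33} A56={x2,x3,x9}
  A123={x21} A126={x32} A134={x14} A145={x17} A156={x3} A235={x16} A245={x10} A246={x23} A346={x6} A356={x2}
components per intersection:
  A1: {x3,x4,x5,x7,x11,x12,x14,x17,x20,x21,x26,x28,x32}
  A2: {x10,x13,x16,x18,x21,x23,x25,x26,x27,x29,x30,x32}
  A3: {x2,x6,x14,x15,x16,x18,x19,x20,x21,x22,x34}
  A4: {x6,x7,x8,x10,x14,x17,x22,x23,x24,x27,x33}
  A5: {x1,x2,x3,x9,x10,x11,x16,x17,x24,x29,x30,x31,x34}
  A6: {x2,x3,x6,x9,x19,x23,x25,x28,x32,x33,x35}
  A12: {x21,x26,x32}
  A13: {x14,x20,x21}
  A14: {x7,x14,x17}
  A15: {x3,x11,x17}
  A16: {x3,x28,x32}
  A23: {x16,x18,x21}
  A24: {x10,x23,x27}
  A25: {x10,x16,x29,x30}
  A26: {x23,x25,x32}
  A34: {x6,x14,x22}
  A35: {x2,x16,x34}
  A36: {x2,x6,x19}
  A45: {x10,x17,x24}
  A46: {x6,x23,x33}
  A56: {x2,x3,x9}
  A123: {x21}
  A126: {x32}
  A134: {x14}
  A145: {x17}
  A156: {x3}
  A235: {x16}
  A245: {x10}
  A246: {x23}
  A346: {x6}
  A356: {x2}
C dims 6,15,10; δ0: rk 5, SNF 1^5; δ1: rk 10, SNF 1^9·2
degree 0: 6−5−0 = 1 → Ȟ^0 ≅ Z
degree 1: 15−10−5 = 0 → Ȟ^1 ≅ 0
degree 2: 10−0−10 = 0 plus torsion [2] → Ȟ^2 ≅ Z/2


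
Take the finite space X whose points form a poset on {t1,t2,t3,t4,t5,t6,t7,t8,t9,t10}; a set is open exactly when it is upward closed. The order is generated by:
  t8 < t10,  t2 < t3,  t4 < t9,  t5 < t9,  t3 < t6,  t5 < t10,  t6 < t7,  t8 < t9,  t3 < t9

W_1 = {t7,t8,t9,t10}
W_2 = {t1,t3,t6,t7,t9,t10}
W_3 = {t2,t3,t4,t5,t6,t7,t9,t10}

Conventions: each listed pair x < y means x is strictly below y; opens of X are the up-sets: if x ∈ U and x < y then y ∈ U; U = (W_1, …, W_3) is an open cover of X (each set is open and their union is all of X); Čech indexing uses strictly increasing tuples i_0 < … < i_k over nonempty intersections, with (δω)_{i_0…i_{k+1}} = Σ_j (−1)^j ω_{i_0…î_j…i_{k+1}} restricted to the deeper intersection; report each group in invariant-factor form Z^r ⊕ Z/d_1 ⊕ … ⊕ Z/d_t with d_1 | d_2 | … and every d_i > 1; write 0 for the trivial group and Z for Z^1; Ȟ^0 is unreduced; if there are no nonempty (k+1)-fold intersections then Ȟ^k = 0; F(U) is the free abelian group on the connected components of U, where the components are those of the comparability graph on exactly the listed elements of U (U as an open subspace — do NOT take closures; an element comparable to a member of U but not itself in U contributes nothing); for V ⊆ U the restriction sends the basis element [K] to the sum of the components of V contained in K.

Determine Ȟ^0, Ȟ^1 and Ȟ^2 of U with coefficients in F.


Ȟ^0 ≅ Z^2; Ȟ^1 ≅ Z; Ȟ^2 ≅ 0

nerve simplices:
  W12={t7,t9,t10} W13={t7,t9,t10} W23={t3,t6,t7,t9,t10}
  W123={t7,t9,t10}
components per intersection:
  W1: {t7} {t8,t9,t10}
  W2: {t1} {t3,t6,t7,t9} {t10}
  W3: {t2,t3,t4,t5,t6,t7,t9,t10}
  W12: {t7} {t9} {t10}
  W13: {t7} {t9} {t10}
  W23: {t3,t6,t7,t9} {t10}
  W123: {t7} {t9} {t10}
C dims 6,8,3; δ0: rk 4, SNF 1^4; δ1: rk 3, SNF 1^3
degree 0: 6−4−0 = 2 → Ȟ^0 ≅ Z^2
degree 1: 8−3−4 = 1 → Ȟ^1 ≅ Z
degree 2: 3−0−3 = 0 → Ȟ^2 ≅ 0


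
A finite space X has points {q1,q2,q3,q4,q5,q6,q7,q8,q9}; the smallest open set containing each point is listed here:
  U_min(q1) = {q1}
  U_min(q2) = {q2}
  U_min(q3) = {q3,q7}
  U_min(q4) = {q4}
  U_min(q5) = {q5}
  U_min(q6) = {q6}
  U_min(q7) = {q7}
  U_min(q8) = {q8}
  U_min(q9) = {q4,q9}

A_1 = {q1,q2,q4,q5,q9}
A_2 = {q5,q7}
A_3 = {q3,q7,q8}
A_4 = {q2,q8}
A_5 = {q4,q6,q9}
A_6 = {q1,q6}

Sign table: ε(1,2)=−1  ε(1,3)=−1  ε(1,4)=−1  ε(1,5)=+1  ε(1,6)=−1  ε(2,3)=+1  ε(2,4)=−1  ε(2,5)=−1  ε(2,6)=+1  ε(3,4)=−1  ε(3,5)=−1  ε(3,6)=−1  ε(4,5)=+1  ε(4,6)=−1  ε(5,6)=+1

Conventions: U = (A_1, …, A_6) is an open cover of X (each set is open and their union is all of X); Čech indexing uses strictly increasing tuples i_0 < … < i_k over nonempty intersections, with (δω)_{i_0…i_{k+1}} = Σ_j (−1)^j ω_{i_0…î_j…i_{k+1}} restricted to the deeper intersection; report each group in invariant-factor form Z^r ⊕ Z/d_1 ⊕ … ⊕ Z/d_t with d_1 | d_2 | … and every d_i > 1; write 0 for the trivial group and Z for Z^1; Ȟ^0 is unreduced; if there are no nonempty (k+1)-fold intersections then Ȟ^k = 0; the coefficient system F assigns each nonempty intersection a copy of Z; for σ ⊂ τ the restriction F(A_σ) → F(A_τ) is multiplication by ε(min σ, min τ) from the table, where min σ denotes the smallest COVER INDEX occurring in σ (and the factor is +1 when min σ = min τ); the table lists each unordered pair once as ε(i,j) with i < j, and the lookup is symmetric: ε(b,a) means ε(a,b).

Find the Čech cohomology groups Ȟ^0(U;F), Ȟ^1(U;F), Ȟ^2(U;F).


Ȟ^0 ≅ 0; Ȟ^1 ≅ Z ⊕ Z/2; Ȟ^2 ≅ 0

intersection data:
  A12={q5} A14={q2} A15={q4,q9} A16={q1} A23={q7} A34={q8} A56={q6}
C dims 6,7; δ0: rk 6, SNF 1^5·2
Ȟ^0 = (6 − 6) − 0 = 0, so Ȟ^0 ≅ 0
Ȟ^1 = (7 − 0) − 6 = 1 plus torsion [2], so Ȟ^1 ≅ Z ⊕ Z/2
Ȟ^2 = (0 − 0) − 0 = 0, so Ȟ^2 ≅ 0


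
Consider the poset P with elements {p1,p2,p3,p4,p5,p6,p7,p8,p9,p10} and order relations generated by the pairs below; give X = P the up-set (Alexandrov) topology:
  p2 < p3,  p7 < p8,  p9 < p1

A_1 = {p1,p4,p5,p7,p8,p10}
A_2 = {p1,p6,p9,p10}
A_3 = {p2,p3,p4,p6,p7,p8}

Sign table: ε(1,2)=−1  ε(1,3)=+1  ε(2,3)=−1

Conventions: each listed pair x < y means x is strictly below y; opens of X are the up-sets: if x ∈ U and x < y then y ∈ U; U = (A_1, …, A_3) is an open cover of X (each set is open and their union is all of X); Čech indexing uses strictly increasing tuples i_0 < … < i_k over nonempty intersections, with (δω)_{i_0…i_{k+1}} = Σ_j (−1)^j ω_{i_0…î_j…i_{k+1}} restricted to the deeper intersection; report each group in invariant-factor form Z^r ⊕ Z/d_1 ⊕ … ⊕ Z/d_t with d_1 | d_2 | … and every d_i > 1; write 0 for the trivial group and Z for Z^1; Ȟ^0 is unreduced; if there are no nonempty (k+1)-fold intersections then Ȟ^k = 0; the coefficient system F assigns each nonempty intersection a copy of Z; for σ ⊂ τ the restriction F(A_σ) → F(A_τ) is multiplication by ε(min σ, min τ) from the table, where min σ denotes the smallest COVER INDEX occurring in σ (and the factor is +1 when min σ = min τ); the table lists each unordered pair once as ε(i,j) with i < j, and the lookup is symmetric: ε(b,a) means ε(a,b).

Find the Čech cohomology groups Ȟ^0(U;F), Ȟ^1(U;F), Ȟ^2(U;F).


nerve of the cover:
  A12={p1,p10} A13={p4,p7,p8} A23={p6}
C dims 3,3; δ0: rk 2, SNF 1^2
Ȟ^0 = (3 − 2) − 0 = 1, so Ȟ^0 ≅ Z
Ȟ^1 = (3 − 0) − 2 = 1, so Ȟ^1 ≅ Z
Ȟ^2 = (0 − 0) − 0 = 0, so Ȟ^2 ≅ 0

Ȟ^0 = Z,  Ȟ^1 = Z,  Ȟ^2 = 0


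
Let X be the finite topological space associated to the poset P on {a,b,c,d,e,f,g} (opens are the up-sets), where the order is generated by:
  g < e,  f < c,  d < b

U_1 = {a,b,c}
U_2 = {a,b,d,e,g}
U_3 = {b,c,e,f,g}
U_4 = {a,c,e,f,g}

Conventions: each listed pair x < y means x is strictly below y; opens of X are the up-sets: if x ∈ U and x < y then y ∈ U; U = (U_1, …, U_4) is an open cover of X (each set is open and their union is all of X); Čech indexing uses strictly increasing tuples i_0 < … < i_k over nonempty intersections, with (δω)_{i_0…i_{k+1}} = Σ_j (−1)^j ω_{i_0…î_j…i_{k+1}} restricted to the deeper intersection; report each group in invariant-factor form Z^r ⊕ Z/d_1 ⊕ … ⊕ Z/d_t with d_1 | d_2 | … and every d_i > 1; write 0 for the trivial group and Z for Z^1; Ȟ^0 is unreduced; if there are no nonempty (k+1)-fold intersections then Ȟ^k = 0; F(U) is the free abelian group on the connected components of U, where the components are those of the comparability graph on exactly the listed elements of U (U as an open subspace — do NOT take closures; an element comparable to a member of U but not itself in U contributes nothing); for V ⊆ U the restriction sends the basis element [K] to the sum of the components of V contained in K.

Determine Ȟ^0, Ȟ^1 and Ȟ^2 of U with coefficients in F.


Ȟ^0 = Z^4, Ȟ^1 = 0 and Ȟ^2 = 0

nonempty intersections:
  U12={a,b} U13={b,c} U14={a,c} U23={b,e,g} U24={a,e,g} U34={c,e,f,g}
  U123={b} U124={a} U134={c} U234={e,g}
components per intersection:
  U1: {a} {b} {c}
  U2: {a} {b,d} {e,g}
  U3: {b} {c,f} {e,g}
  U4: {a} {c,f} {e,g}
  U12: {a} {b}
  U13: {b} {c}
  U14: {a} {c}
  U23: {b} {e,g}
  U24: {a} {e,g}
  U34: {c,f} {e,g}
  U123: {b}
  U124: {a}
  U134: {c}
  U234: {e,g}
C dims 12,12,4; δ0: rk 8, SNF 1^8; δ1: rk 4, SNF 1^4
Ȟ^0: (12−8)−0=4 ⇒ Z^4
Ȟ^1: (12−4)−8=0 ⇒ 0
Ȟ^2: (4−0)−4=0 ⇒ 0


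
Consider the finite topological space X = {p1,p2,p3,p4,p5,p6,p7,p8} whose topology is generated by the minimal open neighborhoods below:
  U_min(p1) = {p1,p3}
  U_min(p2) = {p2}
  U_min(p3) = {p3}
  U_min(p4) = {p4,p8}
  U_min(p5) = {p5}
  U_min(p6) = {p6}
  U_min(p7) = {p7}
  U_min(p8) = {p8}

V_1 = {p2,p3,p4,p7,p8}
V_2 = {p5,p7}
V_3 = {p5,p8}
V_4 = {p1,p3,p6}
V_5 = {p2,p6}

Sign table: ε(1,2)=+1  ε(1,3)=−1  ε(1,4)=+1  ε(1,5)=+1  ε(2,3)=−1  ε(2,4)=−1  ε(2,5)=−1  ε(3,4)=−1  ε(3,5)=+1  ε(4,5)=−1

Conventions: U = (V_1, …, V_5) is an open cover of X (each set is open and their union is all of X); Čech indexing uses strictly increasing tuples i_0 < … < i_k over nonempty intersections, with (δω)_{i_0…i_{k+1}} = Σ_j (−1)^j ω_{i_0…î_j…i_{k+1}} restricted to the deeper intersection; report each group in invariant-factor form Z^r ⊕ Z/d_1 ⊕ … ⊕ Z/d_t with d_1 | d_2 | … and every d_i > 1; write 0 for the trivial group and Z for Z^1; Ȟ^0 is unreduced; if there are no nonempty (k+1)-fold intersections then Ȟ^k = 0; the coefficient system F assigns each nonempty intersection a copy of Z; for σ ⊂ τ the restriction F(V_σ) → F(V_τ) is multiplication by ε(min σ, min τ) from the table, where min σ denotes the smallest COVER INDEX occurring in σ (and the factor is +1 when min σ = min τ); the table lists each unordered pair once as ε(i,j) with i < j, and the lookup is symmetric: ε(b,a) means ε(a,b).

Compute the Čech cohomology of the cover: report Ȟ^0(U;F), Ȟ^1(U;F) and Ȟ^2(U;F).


Ȟ^0(U;F) ≅ 0, Ȟ^1(U;F) ≅ Z ⊕ Z/2, Ȟ^2(U;F) ≅ 0

nerve simplices:
  V12={p7} V13={p8} V14={p3} V15={p2} V23={p5} V45={p6}
C dims 5,6; δ0: rk 5, SNF 1^4·2
degree 0: 5−5−0 = 0 → Ȟ^0 ≅ 0
degree 1: 6−0−5 = 1 plus torsion [2] → Ȟ^1 ≅ Z ⊕ Z/2
degree 2: 0−0−0 = 0 → Ȟ^2 ≅ 0


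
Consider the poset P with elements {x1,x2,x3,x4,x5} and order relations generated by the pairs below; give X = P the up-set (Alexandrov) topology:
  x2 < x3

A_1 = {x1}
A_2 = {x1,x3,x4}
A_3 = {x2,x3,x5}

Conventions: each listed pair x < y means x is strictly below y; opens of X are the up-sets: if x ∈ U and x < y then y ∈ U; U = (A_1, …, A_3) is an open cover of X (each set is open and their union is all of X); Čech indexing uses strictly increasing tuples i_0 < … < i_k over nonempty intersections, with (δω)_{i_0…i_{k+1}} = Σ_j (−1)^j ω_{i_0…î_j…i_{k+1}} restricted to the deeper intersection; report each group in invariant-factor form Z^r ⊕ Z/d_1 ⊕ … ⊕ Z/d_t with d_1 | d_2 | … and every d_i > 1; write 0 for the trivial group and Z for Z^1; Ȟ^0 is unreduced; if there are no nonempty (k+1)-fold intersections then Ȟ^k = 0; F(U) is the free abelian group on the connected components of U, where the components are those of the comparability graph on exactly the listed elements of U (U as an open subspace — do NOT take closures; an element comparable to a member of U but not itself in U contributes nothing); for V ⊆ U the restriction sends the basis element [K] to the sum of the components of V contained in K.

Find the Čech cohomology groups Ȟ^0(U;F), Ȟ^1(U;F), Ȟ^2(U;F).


Ȟ^0 = Z^4; Ȟ^1 = 0; Ȟ^2 = 0

cover nerve:
  A12={x1} A23={x3}
components per intersection:
  A1: {x1}
  A2: {x1} {x3} {x4}
  A3: {x2,x3} {x5}
  A12: {x1}
  A23: {x3}
C dims 6,2; δ0: rk 2, SNF 1^2
Ȟ^0: (6−2)−0=4 ⇒ Z^4
Ȟ^1: (2−0)−2=0 ⇒ 0
Ȟ^2: (0−0)−0=0 ⇒ 0


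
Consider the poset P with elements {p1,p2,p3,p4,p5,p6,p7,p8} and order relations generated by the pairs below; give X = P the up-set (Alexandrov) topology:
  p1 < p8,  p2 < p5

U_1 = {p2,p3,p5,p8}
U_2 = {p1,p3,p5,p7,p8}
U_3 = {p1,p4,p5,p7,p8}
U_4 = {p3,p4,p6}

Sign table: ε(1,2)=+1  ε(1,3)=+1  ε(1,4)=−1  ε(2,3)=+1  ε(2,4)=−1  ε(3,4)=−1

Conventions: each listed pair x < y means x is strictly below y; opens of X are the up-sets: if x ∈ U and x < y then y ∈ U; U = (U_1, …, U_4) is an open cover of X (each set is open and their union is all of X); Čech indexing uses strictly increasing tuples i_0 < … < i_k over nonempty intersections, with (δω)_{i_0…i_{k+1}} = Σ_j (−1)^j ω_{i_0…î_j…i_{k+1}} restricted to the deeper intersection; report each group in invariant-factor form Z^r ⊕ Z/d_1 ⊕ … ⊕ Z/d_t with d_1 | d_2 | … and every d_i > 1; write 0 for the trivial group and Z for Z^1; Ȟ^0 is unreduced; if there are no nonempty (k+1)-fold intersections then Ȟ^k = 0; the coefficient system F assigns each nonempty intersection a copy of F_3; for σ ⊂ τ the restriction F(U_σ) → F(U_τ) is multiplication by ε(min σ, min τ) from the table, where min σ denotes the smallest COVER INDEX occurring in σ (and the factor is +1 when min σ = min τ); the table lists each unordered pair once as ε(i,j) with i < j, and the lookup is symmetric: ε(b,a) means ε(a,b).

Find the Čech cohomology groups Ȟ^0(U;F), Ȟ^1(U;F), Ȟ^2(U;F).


nerve simplices:
  U12={p3,p5,p8} U13={p5,p8} U14={p3} U23={p1,p5,p7,p8} U24={p3} U34={p4}
  U123={p5,p8} U124={p3}
C dims 4,6,2; δ0: rk_F3 3; δ1: rk_F3 2
degree 0: 4−3−0 = 1 → Ȟ^0 ≅ Z/3
degree 1: 6−2−3 = 1 → Ȟ^1 ≅ Z/3
degree 2: 2−0−2 = 0 → Ȟ^2 ≅ 0

Ȟ^0 = Z/3, Ȟ^1 = Z/3 and Ȟ^2 = 0


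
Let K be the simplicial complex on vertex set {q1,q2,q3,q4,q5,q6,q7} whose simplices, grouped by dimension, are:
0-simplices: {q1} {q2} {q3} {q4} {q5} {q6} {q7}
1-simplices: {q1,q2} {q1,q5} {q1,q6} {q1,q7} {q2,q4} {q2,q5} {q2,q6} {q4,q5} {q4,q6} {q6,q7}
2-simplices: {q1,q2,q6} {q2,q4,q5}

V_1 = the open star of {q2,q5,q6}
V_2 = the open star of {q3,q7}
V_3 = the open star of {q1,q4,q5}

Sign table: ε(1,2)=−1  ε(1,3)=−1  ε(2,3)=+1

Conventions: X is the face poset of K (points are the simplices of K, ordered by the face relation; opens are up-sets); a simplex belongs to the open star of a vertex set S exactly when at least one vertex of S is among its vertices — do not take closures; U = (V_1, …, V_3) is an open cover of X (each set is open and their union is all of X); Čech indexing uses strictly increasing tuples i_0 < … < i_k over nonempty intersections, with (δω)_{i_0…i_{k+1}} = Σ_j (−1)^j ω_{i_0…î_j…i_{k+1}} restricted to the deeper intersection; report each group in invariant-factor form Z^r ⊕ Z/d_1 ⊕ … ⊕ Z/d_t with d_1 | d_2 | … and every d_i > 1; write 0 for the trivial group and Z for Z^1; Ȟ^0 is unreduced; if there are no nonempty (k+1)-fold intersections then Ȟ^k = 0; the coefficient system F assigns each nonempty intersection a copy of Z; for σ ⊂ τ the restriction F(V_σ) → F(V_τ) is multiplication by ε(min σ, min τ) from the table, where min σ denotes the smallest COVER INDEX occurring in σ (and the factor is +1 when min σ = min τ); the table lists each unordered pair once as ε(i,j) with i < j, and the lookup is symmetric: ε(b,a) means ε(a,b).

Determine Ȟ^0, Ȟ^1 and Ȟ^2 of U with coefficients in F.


Ȟ^0 = Z, Ȟ^1 = Z, Ȟ^2 = 0

nonempty intersections:
  V1={{q2},{q5},{q6},{q1,q2},{q1,q5},{q1,q6},{q2,q4},{q2,q5},{q2,q6},{q4,q5},{q4,q6},{q6,q7},{q1,q2,q6},{q2,q4,q5}} V2={{q3},{q7},{q1,q7},{q6,q7}} V3={{q1},{q4},{q5},{q1,q2},{q1,q5},{q1,q6},{q1,q7},{q2,q4},{q2,q5},{q4,q5},{q4,q6},{q1,q2,q6},{q2,q4,q5}}
  V12={{q6,q7}} V13={{q5},{q1,q2},{q1,q5},{q1,q6},{q2,q4},{q2,q5},{q4,q5},{q4,q6},{q1,q2,q6},{q2,q4,q5}} V23={{q1,q7}}
C dims 3,3; δ0: rk 2, SNF 1^2
Ȟ^0: (3−2)−0=1 ⇒ Z
Ȟ^1: (3−0)−2=1 ⇒ Z
Ȟ^2: (0−0)−0=0 ⇒ 0
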